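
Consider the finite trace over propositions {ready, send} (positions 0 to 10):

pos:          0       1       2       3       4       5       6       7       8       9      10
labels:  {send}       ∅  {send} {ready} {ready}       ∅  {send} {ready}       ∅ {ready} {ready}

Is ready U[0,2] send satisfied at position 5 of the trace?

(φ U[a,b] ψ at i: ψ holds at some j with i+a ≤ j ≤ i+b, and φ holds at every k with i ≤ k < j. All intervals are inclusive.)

No

Need some j in [5,7] with send, and ready at every k in [5,j-1].
  j=5: send false.
  j=6: send holds, but ready fails at k=5 → not this j.
  j=7: send false.
No j in the window works → until fails.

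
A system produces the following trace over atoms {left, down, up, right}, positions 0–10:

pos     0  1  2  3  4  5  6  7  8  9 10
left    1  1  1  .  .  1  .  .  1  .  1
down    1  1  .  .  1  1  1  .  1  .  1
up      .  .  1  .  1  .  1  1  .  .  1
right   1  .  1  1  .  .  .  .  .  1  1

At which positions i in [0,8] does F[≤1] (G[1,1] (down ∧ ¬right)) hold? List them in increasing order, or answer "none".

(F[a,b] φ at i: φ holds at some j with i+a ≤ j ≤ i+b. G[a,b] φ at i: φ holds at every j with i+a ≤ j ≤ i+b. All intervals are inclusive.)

0, 2, 3, 4, 5, 6, 7

Evaluate at each i in [0,8]:
  i=0: ✓ (witness j=0)
  i=1: ✗ (none in [1,2])
  i=2: ✓ (witness j=3)
  i=3: ✓ (witness j=3)
  i=4: ✓ (witness j=4)
  i=5: ✓ (witness j=5)
  i=6: ✓ (witness j=7)
  i=7: ✓ (witness j=7)
  i=8: ✗ (none in [8,9])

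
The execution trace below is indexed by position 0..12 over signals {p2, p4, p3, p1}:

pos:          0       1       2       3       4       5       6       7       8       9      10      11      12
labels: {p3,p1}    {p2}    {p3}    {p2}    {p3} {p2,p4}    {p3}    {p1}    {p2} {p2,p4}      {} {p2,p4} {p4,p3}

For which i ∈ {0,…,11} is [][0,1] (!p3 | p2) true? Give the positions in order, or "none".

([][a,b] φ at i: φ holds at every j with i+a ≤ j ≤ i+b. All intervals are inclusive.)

Evaluate at each i in [0,11]:
  i=0: ✗ (fails at j=0)
  i=1: ✗ (fails at j=2)
  i=2: ✗ (fails at j=2)
  i=3: ✗ (fails at j=4)
  i=4: ✗ (fails at j=4)
  i=5: ✗ (fails at j=6)
  i=6: ✗ (fails at j=6)
  i=7: ✓ (all of [7,8])
  i=8: ✓ (all of [8,9])
  i=9: ✓ (all of [9,10])
  i=10: ✓ (all of [10,11])
  i=11: ✗ (fails at j=12)

7, 8, 9, 10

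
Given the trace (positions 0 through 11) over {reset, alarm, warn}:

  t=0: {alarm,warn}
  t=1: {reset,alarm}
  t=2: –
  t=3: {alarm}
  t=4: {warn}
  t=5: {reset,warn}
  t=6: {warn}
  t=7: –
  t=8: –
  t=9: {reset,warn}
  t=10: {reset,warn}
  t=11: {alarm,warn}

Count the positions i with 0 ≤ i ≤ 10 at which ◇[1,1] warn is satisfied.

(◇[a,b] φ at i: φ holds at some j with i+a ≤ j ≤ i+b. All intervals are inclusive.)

6

Evaluate at each i in [0,10]:
  i=0: ✗ (none in [1,1])
  i=1: ✗ (none in [2,2])
  i=2: ✗ (none in [3,3])
  i=3: ✓ (witness j=4)
  i=4: ✓ (witness j=5)
  i=5: ✓ (witness j=6)
  i=6: ✗ (none in [7,7])
  i=7: ✗ (none in [8,8])
  i=8: ✓ (witness j=9)
  i=9: ✓ (witness j=10)
  i=10: ✓ (witness j=11)
Positions where it holds: {3, 4, 5, 8, 9, 10} → 6.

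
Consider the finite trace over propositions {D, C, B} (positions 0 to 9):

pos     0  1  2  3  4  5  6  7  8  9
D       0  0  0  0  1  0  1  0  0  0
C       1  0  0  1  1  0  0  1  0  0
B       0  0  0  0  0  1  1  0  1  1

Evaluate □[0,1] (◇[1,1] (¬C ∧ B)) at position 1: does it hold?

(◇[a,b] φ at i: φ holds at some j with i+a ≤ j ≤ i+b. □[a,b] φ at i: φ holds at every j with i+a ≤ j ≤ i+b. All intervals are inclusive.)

Check ◇[1,1] (¬C ∧ B) at every j in [1,2]:
  j=1: fails (none in [2,2])
  j=2: fails (none in [3,3])
Fails at j=1 → formula fails.

False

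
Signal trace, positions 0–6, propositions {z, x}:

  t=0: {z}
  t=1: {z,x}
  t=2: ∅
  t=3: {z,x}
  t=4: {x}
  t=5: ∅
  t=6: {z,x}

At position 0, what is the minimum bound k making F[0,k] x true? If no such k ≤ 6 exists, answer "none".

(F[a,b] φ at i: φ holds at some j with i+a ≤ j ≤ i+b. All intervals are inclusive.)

Scan j = 0,1,… for x:
  j=0: fails
  j=1: holds
First hit at j=1, so smallest k = 1-0 = 1.

1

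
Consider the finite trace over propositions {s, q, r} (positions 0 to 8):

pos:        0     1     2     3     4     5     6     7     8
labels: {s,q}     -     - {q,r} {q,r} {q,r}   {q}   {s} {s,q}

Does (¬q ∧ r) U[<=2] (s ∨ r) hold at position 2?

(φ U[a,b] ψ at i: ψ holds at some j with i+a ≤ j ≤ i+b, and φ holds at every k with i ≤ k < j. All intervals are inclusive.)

Need some j in [2,4] with (s ∨ r), and (¬q ∧ r) at every k in [2,j-1].
  j=2: (s ∨ r) false.
  j=3: (s ∨ r) holds, but (¬q ∧ r) fails at k=2 → not this j.
  j=4: (s ∨ r) holds, but (¬q ∧ r) fails at k=2 → not this j.
No j in the window works → until fails.

Does not hold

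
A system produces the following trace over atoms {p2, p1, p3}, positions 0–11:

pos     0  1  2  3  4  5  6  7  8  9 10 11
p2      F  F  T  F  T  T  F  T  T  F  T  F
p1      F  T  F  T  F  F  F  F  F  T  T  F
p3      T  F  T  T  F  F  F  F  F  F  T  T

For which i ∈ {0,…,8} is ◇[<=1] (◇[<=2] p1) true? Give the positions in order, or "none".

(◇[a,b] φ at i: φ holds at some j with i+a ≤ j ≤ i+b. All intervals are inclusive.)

Evaluate at each i in [0,8]:
  i=0: ✓ (witness j=0)
  i=1: ✓ (witness j=1)
  i=2: ✓ (witness j=2)
  i=3: ✓ (witness j=3)
  i=4: ✗ (none in [4,5])
  i=5: ✗ (none in [5,6])
  i=6: ✓ (witness j=7)
  i=7: ✓ (witness j=7)
  i=8: ✓ (witness j=8)

0, 1, 2, 3, 6, 7, 8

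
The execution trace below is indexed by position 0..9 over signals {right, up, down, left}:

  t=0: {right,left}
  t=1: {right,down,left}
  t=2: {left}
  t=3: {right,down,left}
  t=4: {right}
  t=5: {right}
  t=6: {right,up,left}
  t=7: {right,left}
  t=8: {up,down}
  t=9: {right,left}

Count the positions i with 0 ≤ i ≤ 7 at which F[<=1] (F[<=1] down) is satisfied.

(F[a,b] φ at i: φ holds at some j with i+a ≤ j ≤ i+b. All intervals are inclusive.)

Evaluate at each i in [0,7]:
  i=0: ✓ (witness j=0)
  i=1: ✓ (witness j=1)
  i=2: ✓ (witness j=2)
  i=3: ✓ (witness j=3)
  i=4: ✗ (none in [4,5])
  i=5: ✗ (none in [5,6])
  i=6: ✓ (witness j=7)
  i=7: ✓ (witness j=7)
Positions where it holds: {0, 1, 2, 3, 6, 7} → 6.

6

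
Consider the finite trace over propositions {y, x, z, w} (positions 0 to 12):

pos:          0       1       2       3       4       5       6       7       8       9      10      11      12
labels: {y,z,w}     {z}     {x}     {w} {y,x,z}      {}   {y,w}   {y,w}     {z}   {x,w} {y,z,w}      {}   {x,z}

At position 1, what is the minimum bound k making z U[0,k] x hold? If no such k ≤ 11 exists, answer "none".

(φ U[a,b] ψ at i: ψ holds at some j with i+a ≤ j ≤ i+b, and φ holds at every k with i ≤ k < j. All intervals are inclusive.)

Need earliest j ≥ 1 with x, and z at every k in [1,j-1].
  j=1: rhs fails.
  j=2: rhs holds; lhs holds on [1,1]. k = 1.

1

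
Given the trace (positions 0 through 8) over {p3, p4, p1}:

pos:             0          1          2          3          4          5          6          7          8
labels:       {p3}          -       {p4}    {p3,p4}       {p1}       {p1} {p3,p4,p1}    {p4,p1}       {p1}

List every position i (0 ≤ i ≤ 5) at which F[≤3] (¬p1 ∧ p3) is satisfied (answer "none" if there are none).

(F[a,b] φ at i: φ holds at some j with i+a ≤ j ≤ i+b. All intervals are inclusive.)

Evaluate at each i in [0,5]:
  i=0: ✓ (witness j=0)
  i=1: ✓ (witness j=3)
  i=2: ✓ (witness j=3)
  i=3: ✓ (witness j=3)
  i=4: ✗ (none in [4,7])
  i=5: ✗ (none in [5,8])

0, 1, 2, 3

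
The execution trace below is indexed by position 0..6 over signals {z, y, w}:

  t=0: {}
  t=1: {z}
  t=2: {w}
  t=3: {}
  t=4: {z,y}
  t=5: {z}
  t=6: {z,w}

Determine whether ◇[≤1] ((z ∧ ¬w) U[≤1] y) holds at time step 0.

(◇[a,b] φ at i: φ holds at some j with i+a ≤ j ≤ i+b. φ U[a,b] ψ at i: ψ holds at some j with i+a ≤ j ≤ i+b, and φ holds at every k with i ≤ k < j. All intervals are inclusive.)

No

Check ((z ∧ ¬w) U[≤1] y) at each j in [0,1]:
  j=0: fails
  j=1: fails
No position in the window satisfies it → formula fails.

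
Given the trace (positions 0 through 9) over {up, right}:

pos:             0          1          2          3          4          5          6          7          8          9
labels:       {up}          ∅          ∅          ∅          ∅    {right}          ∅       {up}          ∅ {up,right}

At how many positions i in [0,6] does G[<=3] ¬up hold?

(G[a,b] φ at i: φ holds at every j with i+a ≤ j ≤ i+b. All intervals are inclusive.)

Evaluate at each i in [0,6]:
  i=0: ✗ (fails at j=0)
  i=1: ✓ (all of [1,4])
  i=2: ✓ (all of [2,5])
  i=3: ✓ (all of [3,6])
  i=4: ✗ (fails at j=7)
  i=5: ✗ (fails at j=7)
  i=6: ✗ (fails at j=7)
Positions where it holds: {1, 2, 3} → 3.

3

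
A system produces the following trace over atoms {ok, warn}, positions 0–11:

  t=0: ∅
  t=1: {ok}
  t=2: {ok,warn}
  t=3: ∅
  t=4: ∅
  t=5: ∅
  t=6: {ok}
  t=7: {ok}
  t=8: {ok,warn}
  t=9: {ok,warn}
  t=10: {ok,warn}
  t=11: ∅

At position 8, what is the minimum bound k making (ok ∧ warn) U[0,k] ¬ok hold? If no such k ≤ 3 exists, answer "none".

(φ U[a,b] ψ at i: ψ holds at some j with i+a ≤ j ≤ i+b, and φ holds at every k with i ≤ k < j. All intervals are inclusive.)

3

Need earliest j ≥ 8 with ¬ok, and (ok ∧ warn) at every k in [8,j-1].
  j=8: rhs fails.
  j=9: rhs fails.
  j=10: rhs fails.
  j=11: rhs holds; lhs holds on [8,10]. k = 3.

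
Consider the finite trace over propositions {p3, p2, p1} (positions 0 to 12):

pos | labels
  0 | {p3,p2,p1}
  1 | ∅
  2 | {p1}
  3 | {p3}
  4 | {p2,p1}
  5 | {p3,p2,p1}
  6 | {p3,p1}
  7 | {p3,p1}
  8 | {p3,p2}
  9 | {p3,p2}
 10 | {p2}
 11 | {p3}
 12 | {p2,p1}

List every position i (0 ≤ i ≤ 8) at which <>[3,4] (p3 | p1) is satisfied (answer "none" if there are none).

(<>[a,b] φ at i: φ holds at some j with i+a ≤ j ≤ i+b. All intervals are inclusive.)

Evaluate at each i in [0,8]:
  i=0: ✓ (witness j=3)
  i=1: ✓ (witness j=4)
  i=2: ✓ (witness j=5)
  i=3: ✓ (witness j=6)
  i=4: ✓ (witness j=7)
  i=5: ✓ (witness j=8)
  i=6: ✓ (witness j=9)
  i=7: ✓ (witness j=11)
  i=8: ✓ (witness j=11)

0, 1, 2, 3, 4, 5, 6, 7, 8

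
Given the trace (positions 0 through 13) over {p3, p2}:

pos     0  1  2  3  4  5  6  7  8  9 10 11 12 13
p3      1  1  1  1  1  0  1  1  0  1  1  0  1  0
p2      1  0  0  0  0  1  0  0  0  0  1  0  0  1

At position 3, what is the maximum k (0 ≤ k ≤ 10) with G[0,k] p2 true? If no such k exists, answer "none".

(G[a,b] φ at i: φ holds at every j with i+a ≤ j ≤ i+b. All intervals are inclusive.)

none

p2 must hold from j=3 onward; find where it first fails.
  j=3: fails → no k works.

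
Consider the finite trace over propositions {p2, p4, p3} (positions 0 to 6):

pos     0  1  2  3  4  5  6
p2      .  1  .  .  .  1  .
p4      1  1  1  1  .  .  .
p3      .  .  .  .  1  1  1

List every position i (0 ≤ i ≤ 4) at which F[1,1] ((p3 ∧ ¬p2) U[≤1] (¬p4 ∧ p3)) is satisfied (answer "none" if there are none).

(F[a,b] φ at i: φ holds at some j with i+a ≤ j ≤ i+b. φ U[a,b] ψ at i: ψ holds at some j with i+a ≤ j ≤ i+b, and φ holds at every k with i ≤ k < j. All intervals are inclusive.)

3, 4

Evaluate at each i in [0,4]:
  i=0: ✗ (none in [1,1])
  i=1: ✗ (none in [2,2])
  i=2: ✗ (none in [3,3])
  i=3: ✓ (witness j=4)
  i=4: ✓ (witness j=5)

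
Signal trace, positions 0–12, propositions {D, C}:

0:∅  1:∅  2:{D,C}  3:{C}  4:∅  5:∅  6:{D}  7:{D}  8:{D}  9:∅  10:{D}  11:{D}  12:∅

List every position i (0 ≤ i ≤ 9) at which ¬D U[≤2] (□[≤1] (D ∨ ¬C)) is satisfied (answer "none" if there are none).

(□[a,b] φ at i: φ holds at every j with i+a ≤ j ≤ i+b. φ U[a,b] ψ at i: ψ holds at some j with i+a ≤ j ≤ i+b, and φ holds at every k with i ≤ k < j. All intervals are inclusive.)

0, 1, 3, 4, 5, 6, 7, 8, 9

Evaluate at each i in [0,9]:
  i=0: ✓ (rhs at j=0)
  i=1: ✓ (rhs at j=1)
  i=2: ✗ (lhs fails at k=2 before rhs at j=4)
  i=3: ✓ (rhs at j=4; lhs holds on [3,3])
  i=4: ✓ (rhs at j=4)
  i=5: ✓ (rhs at j=5)
  i=6: ✓ (rhs at j=6)
  i=7: ✓ (rhs at j=7)
  i=8: ✓ (rhs at j=8)
  i=9: ✓ (rhs at j=9)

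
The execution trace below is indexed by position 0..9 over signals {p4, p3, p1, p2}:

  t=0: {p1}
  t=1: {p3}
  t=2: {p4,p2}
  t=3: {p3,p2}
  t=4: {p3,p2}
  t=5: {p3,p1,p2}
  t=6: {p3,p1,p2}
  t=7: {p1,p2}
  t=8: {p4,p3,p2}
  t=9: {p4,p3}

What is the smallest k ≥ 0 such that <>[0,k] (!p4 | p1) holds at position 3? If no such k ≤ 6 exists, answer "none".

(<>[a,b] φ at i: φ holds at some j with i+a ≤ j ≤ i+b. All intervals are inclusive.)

Scan j = 3,4,… for (!p4 | p1):
  j=3: holds
First hit at j=3, so smallest k = 3-3 = 0.

0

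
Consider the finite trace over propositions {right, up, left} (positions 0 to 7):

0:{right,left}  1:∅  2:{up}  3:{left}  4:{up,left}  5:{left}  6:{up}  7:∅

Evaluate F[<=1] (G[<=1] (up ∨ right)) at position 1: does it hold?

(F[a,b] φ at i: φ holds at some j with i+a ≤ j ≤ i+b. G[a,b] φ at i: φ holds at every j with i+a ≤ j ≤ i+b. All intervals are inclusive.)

False

Check G[<=1] (up ∨ right) at each j in [1,2]:
  j=1: fails at 1
  j=2: fails at 3
No position in the window satisfies it → formula fails.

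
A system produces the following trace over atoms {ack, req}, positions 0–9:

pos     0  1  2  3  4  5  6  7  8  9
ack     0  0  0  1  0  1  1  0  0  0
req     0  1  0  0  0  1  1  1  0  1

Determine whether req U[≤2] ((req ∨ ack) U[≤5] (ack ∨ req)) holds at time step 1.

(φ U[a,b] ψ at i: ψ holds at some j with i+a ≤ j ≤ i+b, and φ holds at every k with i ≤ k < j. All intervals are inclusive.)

Need some j in [1,3] with ((req ∨ ack) U[≤5] (ack ∨ req)), and req at every k in [1,j-1].
  j=1: ((req ∨ ack) U[≤5] (ack ∨ req)) holds; no prefix to check → satisfied.

Holds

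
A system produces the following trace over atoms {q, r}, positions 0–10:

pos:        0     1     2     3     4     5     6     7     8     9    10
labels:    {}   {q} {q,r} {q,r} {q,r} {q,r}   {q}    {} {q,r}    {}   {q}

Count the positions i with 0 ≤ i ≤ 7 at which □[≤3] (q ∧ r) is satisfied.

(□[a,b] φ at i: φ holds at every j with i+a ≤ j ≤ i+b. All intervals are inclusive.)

Evaluate at each i in [0,7]:
  i=0: ✗ (fails at j=0)
  i=1: ✗ (fails at j=1)
  i=2: ✓ (all of [2,5])
  i=3: ✗ (fails at j=6)
  i=4: ✗ (fails at j=6)
  i=5: ✗ (fails at j=6)
  i=6: ✗ (fails at j=6)
  i=7: ✗ (fails at j=7)
Positions where it holds: {2} → 1.

1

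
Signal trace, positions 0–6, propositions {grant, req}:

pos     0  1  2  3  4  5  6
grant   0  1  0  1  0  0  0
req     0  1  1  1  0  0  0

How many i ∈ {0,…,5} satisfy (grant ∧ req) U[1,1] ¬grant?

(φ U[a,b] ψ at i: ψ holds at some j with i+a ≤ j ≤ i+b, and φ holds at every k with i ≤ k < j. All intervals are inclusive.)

Evaluate at each i in [0,5]:
  i=0: ✗ (no rhs in [1,1])
  i=1: ✓ (rhs at j=2; lhs holds on [1,1])
  i=2: ✗ (no rhs in [3,3])
  i=3: ✓ (rhs at j=4; lhs holds on [3,3])
  i=4: ✗ (lhs fails at k=4 before rhs at j=5)
  i=5: ✗ (lhs fails at k=5 before rhs at j=6)
Positions where it holds: {1, 3} → 2.

2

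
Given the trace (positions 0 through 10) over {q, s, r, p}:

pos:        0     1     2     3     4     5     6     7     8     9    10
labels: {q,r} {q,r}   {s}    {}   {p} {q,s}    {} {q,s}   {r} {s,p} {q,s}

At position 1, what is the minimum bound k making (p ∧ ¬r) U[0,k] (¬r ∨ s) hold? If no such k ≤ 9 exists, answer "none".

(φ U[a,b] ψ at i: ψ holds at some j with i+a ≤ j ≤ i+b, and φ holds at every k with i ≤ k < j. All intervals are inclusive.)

none

Need earliest j ≥ 1 with (¬r ∨ s), and (p ∧ ¬r) at every k in [1,j-1].
  j=1: rhs fails.
  j=2: rhs holds but lhs fails at k=1.
  j=3: rhs holds but lhs fails at k=1.
  j=4: rhs holds but lhs fails at k=1.
  j=5: rhs holds but lhs fails at k=1.
  j=6: rhs holds but lhs fails at k=1.
  j=7: rhs holds but lhs fails at k=1.
  j=8: rhs fails.
  j=9: rhs holds but lhs fails at k=1.
  j=10: rhs holds but lhs fails at k=1.
No witness within the range → none.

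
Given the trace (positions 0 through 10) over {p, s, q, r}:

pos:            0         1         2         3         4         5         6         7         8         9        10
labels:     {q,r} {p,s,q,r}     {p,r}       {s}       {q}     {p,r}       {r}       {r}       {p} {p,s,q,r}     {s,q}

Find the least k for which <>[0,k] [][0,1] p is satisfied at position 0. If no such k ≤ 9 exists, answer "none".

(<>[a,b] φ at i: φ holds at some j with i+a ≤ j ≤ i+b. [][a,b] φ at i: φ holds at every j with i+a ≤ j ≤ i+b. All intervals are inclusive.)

Scan j = 0,1,… for [][0,1] p:
  j=0: fails
  j=1: holds
First hit at j=1, so smallest k = 1-0 = 1.

1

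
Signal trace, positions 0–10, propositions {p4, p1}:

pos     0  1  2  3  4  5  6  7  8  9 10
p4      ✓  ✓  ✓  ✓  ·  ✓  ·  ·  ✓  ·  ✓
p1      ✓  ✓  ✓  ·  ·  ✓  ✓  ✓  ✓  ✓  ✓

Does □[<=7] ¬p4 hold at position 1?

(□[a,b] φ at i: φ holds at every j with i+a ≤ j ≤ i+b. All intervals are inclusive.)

Does not hold

Check ¬p4 at every j in [1,8]:
  j=1: false
  j=2: false
  j=3: false
  j=4: true
  j=5: false
  j=6: true
  j=7: true
  j=8: false
Fails at j=1 → formula fails.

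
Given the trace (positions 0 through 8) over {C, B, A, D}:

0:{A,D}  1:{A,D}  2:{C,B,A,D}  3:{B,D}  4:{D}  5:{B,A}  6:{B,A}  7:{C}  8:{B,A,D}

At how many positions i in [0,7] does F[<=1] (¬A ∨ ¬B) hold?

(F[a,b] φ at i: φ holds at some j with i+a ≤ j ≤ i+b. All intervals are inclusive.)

Evaluate at each i in [0,7]:
  i=0: ✓ (witness j=0)
  i=1: ✓ (witness j=1)
  i=2: ✓ (witness j=3)
  i=3: ✓ (witness j=3)
  i=4: ✓ (witness j=4)
  i=5: ✗ (none in [5,6])
  i=6: ✓ (witness j=7)
  i=7: ✓ (witness j=7)
Positions where it holds: {0, 1, 2, 3, 4, 6, 7} → 7.

7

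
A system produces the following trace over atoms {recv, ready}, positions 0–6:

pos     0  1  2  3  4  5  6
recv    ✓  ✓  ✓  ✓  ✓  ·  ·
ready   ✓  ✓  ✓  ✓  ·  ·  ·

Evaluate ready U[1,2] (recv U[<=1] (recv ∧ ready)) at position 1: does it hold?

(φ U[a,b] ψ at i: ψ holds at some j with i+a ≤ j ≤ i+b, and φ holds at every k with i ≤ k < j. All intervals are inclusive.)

True

Need some j in [2,3] with (recv U[<=1] (recv ∧ ready)), and ready at every k in [1,j-1].
  j=2: (recv U[<=1] (recv ∧ ready)) holds; ready holds at every k in [1,1] → satisfied.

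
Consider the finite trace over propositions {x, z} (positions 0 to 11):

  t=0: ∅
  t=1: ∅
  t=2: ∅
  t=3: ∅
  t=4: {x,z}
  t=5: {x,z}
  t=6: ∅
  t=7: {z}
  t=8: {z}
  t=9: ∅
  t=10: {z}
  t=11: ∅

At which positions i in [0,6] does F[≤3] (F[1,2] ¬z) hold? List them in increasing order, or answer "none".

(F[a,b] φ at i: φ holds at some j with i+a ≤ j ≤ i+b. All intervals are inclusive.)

Evaluate at each i in [0,6]:
  i=0: ✓ (witness j=0)
  i=1: ✓ (witness j=1)
  i=2: ✓ (witness j=2)
  i=3: ✓ (witness j=4)
  i=4: ✓ (witness j=4)
  i=5: ✓ (witness j=5)
  i=6: ✓ (witness j=7)

0, 1, 2, 3, 4, 5, 6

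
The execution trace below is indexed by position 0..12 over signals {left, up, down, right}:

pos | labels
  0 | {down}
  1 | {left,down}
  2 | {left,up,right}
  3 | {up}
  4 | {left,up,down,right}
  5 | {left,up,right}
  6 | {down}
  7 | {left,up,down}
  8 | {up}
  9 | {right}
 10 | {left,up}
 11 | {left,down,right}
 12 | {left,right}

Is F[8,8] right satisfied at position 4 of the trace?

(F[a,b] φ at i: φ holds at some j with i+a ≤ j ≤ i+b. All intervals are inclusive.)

Check right at each j in [12,12]:
  j=12: true
Found at j=12 → formula holds.

Holds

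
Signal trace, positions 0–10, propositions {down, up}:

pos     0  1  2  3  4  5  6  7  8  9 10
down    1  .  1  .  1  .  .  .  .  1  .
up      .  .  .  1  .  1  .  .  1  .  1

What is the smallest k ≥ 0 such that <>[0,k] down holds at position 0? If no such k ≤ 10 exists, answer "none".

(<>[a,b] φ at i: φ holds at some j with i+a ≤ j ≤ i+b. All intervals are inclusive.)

Scan j = 0,1,… for down:
  j=0: holds
First hit at j=0, so smallest k = 0-0 = 0.

0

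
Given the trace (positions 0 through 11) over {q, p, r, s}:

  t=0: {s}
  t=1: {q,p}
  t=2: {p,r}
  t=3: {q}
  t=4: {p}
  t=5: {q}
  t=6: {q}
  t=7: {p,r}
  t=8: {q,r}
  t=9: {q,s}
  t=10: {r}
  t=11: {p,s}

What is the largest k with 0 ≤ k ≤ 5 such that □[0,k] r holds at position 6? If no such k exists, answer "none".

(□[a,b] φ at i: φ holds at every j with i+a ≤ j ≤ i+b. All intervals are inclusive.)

r must hold from j=6 onward; find where it first fails.
  j=6: fails → no k works.

none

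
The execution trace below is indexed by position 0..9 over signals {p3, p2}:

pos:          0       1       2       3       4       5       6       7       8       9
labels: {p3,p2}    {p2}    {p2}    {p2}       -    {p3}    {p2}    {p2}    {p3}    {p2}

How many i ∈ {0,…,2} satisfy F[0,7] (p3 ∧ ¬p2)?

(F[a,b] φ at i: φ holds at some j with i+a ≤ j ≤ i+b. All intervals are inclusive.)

3

Evaluate at each i in [0,2]:
  i=0: ✓ (witness j=5)
  i=1: ✓ (witness j=5)
  i=2: ✓ (witness j=5)
Positions where it holds: {0, 1, 2} → 3.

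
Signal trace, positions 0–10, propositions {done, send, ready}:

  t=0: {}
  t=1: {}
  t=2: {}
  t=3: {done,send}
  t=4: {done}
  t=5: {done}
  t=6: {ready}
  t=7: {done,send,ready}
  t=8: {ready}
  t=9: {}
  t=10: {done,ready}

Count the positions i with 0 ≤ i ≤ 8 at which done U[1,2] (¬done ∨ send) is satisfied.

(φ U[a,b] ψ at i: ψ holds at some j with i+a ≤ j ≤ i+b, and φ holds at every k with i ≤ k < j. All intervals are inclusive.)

3

Evaluate at each i in [0,8]:
  i=0: ✗ (lhs fails at k=0 before rhs at j=1)
  i=1: ✗ (lhs fails at k=1 before rhs at j=2)
  i=2: ✗ (lhs fails at k=2 before rhs at j=3)
  i=3: ✗ (no rhs in [4,5])
  i=4: ✓ (rhs at j=6; lhs holds on [4,5])
  i=5: ✓ (rhs at j=6; lhs holds on [5,5])
  i=6: ✗ (lhs fails at k=6 before rhs at j=7)
  i=7: ✓ (rhs at j=8; lhs holds on [7,7])
  i=8: ✗ (lhs fails at k=8 before rhs at j=9)
Positions where it holds: {4, 5, 7} → 3.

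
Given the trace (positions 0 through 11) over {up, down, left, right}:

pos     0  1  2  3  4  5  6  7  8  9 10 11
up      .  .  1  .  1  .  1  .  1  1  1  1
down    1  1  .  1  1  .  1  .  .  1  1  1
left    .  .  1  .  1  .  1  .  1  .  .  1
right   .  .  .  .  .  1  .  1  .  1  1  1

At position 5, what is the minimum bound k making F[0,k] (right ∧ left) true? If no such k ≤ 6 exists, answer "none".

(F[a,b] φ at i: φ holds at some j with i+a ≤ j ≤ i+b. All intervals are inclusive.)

6

Scan j = 5,6,… for (right ∧ left):
  j=5: fails
  j=6: fails
  j=7: fails
  j=8: fails
  j=9: fails
  j=10: fails
  j=11: holds
First hit at j=11, so smallest k = 11-5 = 6.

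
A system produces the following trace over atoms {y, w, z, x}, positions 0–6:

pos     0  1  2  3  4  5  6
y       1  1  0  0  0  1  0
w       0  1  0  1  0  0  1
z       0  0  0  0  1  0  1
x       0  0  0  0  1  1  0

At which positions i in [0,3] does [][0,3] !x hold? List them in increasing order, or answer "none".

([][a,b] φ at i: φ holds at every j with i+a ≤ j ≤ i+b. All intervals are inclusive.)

0

Evaluate at each i in [0,3]:
  i=0: ✓ (all of [0,3])
  i=1: ✗ (fails at j=4)
  i=2: ✗ (fails at j=4)
  i=3: ✗ (fails at j=4)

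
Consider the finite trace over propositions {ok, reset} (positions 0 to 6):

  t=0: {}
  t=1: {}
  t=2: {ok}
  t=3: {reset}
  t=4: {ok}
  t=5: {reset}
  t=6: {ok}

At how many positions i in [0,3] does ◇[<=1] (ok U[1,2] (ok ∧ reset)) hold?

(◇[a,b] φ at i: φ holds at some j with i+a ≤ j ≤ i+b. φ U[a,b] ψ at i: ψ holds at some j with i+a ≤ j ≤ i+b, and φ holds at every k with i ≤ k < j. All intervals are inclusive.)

0

Evaluate at each i in [0,3]:
  i=0: ✗ (none in [0,1])
  i=1: ✗ (none in [1,2])
  i=2: ✗ (none in [2,3])
  i=3: ✗ (none in [3,4])
Positions where it holds: {} → 0.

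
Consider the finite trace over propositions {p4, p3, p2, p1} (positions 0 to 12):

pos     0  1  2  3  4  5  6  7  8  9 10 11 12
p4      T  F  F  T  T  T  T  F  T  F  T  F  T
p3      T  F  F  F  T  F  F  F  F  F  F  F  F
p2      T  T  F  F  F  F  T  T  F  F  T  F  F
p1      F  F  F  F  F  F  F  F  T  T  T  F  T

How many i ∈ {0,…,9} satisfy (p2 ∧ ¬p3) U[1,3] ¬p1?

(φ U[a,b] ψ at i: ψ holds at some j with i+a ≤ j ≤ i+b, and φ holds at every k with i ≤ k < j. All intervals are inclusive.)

2

Evaluate at each i in [0,9]:
  i=0: ✗ (lhs fails at k=0 before rhs at j=1)
  i=1: ✓ (rhs at j=2; lhs holds on [1,1])
  i=2: ✗ (lhs fails at k=2 before rhs at j=3)
  i=3: ✗ (lhs fails at k=3 before rhs at j=4)
  i=4: ✗ (lhs fails at k=4 before rhs at j=5)
  i=5: ✗ (lhs fails at k=5 before rhs at j=6)
  i=6: ✓ (rhs at j=7; lhs holds on [6,6])
  i=7: ✗ (no rhs in [8,10])
  i=8: ✗ (lhs fails at k=8 before rhs at j=11)
  i=9: ✗ (lhs fails at k=9 before rhs at j=11)
Positions where it holds: {1, 6} → 2.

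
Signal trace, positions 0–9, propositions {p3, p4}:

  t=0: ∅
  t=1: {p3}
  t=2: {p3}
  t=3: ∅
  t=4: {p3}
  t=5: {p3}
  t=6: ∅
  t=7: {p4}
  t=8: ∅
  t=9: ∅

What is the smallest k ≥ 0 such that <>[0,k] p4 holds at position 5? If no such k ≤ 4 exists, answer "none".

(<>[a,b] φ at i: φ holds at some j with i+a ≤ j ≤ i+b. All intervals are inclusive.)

2

Scan j = 5,6,… for p4:
  j=5: fails
  j=6: fails
  j=7: holds
First hit at j=7, so smallest k = 7-5 = 2.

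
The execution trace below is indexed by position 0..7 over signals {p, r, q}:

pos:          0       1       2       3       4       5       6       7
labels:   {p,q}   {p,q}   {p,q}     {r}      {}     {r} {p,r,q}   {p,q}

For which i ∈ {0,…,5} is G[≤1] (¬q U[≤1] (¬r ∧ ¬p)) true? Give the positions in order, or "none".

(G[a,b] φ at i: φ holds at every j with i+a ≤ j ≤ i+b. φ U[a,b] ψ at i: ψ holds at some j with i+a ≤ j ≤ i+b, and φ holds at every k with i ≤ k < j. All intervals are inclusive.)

Evaluate at each i in [0,5]:
  i=0: ✗ (fails at j=0)
  i=1: ✗ (fails at j=1)
  i=2: ✗ (fails at j=2)
  i=3: ✓ (all of [3,4])
  i=4: ✗ (fails at j=5)
  i=5: ✗ (fails at j=5)

3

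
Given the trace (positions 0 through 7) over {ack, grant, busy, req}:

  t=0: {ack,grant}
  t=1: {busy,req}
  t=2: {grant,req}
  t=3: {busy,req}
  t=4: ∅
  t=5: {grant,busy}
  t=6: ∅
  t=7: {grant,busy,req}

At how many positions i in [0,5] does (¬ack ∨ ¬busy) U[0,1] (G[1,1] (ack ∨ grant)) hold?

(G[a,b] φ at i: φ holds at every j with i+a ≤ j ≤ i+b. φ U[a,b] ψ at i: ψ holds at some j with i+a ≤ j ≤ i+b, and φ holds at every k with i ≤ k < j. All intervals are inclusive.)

5

Evaluate at each i in [0,5]:
  i=0: ✓ (rhs at j=1; lhs holds on [0,0])
  i=1: ✓ (rhs at j=1)
  i=2: ✗ (no rhs in [2,3])
  i=3: ✓ (rhs at j=4; lhs holds on [3,3])
  i=4: ✓ (rhs at j=4)
  i=5: ✓ (rhs at j=6; lhs holds on [5,5])
Positions where it holds: {0, 1, 3, 4, 5} → 5.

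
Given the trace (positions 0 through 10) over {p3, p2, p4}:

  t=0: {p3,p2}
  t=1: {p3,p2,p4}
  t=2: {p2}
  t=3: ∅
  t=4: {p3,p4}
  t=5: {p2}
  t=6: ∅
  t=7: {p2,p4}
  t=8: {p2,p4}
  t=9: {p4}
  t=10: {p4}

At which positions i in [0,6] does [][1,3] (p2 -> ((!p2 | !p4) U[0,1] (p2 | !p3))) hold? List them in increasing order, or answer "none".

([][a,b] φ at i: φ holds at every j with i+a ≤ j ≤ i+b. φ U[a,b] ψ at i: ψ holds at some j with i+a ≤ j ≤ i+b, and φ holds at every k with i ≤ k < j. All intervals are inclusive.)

0, 1, 2, 3, 4, 5, 6

Evaluate at each i in [0,6]:
  i=0: ✓ (all of [1,3])
  i=1: ✓ (all of [2,4])
  i=2: ✓ (all of [3,5])
  i=3: ✓ (all of [4,6])
  i=4: ✓ (all of [5,7])
  i=5: ✓ (all of [6,8])
  i=6: ✓ (all of [7,9])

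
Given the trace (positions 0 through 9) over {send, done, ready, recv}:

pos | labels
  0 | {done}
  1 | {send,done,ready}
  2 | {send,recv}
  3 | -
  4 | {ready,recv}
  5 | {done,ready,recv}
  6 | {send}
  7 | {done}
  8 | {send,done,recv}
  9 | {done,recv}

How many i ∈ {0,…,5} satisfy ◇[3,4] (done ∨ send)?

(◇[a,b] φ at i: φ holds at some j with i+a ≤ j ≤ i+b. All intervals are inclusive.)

5

Evaluate at each i in [0,5]:
  i=0: ✗ (none in [3,4])
  i=1: ✓ (witness j=5)
  i=2: ✓ (witness j=5)
  i=3: ✓ (witness j=6)
  i=4: ✓ (witness j=7)
  i=5: ✓ (witness j=8)
Positions where it holds: {1, 2, 3, 4, 5} → 5.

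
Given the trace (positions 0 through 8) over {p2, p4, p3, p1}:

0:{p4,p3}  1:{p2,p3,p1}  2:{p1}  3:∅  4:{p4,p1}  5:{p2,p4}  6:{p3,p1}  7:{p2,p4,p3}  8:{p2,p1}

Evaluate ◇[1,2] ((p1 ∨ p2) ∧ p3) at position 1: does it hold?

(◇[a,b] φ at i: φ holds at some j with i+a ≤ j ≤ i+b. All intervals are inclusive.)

Check ((p1 ∨ p2) ∧ p3) at each j in [2,3]:
  j=2: false
  j=3: false
No position in the window satisfies it → formula fails.

Does not hold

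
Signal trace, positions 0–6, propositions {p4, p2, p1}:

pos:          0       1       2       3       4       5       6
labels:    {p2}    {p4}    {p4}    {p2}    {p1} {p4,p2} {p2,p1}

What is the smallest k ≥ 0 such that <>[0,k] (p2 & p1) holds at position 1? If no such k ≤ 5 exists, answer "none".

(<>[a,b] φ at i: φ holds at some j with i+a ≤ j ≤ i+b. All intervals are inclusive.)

Scan j = 1,2,… for (p2 & p1):
  j=1: fails
  j=2: fails
  j=3: fails
  j=4: fails
  j=5: fails
  j=6: holds
First hit at j=6, so smallest k = 6-1 = 5.

5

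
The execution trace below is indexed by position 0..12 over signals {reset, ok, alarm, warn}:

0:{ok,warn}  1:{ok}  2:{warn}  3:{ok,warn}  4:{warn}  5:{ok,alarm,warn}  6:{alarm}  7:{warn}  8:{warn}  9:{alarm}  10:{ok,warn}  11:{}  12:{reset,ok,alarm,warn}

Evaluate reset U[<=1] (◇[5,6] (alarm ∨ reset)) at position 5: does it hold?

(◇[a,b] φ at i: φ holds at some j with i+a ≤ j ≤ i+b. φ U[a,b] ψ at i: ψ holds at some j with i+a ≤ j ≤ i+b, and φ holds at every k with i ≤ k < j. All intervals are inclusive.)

False

Need some j in [5,6] with ◇[5,6] (alarm ∨ reset), and reset at every k in [5,j-1].
  j=5: ◇[5,6] (alarm ∨ reset) — fails (none in [10,11]).
  j=6: ◇[5,6] (alarm ∨ reset) holds, but reset fails at k=5 → not this j.
No j in the window works → until fails.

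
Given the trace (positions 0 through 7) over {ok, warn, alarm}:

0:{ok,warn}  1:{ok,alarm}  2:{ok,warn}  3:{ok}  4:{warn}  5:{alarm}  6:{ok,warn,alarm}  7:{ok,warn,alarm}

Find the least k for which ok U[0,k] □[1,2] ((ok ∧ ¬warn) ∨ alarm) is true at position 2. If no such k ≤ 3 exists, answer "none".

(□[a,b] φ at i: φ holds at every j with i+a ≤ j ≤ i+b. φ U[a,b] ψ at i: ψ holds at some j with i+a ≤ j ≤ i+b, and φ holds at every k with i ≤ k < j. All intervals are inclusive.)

Need earliest j ≥ 2 with □[1,2] ((ok ∧ ¬warn) ∨ alarm), and ok at every k in [2,j-1].
  j=2: rhs fails.
  j=3: rhs fails.
  j=4: rhs holds; lhs holds on [2,3]. k = 2.

2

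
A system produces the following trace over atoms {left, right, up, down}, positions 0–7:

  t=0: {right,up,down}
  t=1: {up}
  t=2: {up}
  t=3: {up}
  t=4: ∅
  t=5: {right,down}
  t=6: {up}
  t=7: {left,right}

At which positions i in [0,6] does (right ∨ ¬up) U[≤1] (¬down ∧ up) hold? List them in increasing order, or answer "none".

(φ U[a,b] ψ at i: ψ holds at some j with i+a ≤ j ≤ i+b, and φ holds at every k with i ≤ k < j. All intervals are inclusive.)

Evaluate at each i in [0,6]:
  i=0: ✓ (rhs at j=1; lhs holds on [0,0])
  i=1: ✓ (rhs at j=1)
  i=2: ✓ (rhs at j=2)
  i=3: ✓ (rhs at j=3)
  i=4: ✗ (no rhs in [4,5])
  i=5: ✓ (rhs at j=6; lhs holds on [5,5])
  i=6: ✓ (rhs at j=6)

0, 1, 2, 3, 5, 6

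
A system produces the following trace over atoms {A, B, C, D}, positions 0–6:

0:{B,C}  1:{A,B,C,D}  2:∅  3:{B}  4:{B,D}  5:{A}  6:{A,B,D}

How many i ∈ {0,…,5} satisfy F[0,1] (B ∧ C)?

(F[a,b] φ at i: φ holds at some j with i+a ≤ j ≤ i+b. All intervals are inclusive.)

2

Evaluate at each i in [0,5]:
  i=0: ✓ (witness j=0)
  i=1: ✓ (witness j=1)
  i=2: ✗ (none in [2,3])
  i=3: ✗ (none in [3,4])
  i=4: ✗ (none in [4,5])
  i=5: ✗ (none in [5,6])
Positions where it holds: {0, 1} → 2.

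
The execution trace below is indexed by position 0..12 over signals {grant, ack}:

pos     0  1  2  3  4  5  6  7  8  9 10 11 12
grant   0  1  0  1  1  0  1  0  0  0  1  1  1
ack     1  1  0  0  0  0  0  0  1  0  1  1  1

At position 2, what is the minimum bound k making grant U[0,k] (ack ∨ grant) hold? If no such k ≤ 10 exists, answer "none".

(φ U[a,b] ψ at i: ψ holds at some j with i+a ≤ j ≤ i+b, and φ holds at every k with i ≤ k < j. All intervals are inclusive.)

Need earliest j ≥ 2 with (ack ∨ grant), and grant at every k in [2,j-1].
  j=2: rhs fails.
  j=3: rhs holds but lhs fails at k=2.
  j=4: rhs holds but lhs fails at k=2.
  j=5: rhs fails.
  j=6: rhs holds but lhs fails at k=2.
  j=7: rhs fails.
  j=8: rhs holds but lhs fails at k=2.
  j=9: rhs fails.
  j=10: rhs holds but lhs fails at k=2.
  j=11: rhs holds but lhs fails at k=2.
  j=12: rhs holds but lhs fails at k=2.
No witness within the range → none.

none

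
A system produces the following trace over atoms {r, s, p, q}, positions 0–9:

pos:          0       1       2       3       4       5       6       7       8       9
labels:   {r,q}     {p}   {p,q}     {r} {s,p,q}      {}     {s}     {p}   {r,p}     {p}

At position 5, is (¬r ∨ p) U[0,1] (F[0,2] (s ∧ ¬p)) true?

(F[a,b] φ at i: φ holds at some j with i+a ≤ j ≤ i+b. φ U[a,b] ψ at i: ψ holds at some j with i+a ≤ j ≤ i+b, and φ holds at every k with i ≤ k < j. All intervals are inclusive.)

Holds

Need some j in [5,6] with F[0,2] (s ∧ ¬p), and (¬r ∨ p) at every k in [5,j-1].
  j=5: F[0,2] (s ∧ ¬p) holds; no prefix to check → satisfied.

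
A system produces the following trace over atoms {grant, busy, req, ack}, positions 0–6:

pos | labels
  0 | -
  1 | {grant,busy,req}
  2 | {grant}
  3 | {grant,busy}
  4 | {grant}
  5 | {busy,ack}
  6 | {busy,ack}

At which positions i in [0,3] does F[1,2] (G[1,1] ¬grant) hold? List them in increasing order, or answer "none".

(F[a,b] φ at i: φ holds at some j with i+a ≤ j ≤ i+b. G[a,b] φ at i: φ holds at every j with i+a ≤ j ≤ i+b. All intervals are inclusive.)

2, 3

Evaluate at each i in [0,3]:
  i=0: ✗ (none in [1,2])
  i=1: ✗ (none in [2,3])
  i=2: ✓ (witness j=4)
  i=3: ✓ (witness j=4)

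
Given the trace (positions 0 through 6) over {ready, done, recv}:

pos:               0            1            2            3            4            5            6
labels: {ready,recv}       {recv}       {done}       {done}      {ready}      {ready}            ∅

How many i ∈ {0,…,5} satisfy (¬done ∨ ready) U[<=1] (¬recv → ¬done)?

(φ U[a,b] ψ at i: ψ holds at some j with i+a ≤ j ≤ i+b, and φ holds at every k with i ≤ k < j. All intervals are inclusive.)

4

Evaluate at each i in [0,5]:
  i=0: ✓ (rhs at j=0)
  i=1: ✓ (rhs at j=1)
  i=2: ✗ (no rhs in [2,3])
  i=3: ✗ (lhs fails at k=3 before rhs at j=4)
  i=4: ✓ (rhs at j=4)
  i=5: ✓ (rhs at j=5)
Positions where it holds: {0, 1, 4, 5} → 4.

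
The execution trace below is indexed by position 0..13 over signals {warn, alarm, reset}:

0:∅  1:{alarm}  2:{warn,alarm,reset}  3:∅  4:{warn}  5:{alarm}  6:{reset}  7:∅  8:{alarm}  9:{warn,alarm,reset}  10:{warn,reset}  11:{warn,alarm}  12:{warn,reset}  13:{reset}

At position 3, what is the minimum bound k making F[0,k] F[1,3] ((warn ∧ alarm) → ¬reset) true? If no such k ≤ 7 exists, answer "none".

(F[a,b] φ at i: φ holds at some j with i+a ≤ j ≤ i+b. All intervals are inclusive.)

Scan j = 3,4,… for F[1,3] ((warn ∧ alarm) → ¬reset):
  j=3: holds
First hit at j=3, so smallest k = 3-3 = 0.

0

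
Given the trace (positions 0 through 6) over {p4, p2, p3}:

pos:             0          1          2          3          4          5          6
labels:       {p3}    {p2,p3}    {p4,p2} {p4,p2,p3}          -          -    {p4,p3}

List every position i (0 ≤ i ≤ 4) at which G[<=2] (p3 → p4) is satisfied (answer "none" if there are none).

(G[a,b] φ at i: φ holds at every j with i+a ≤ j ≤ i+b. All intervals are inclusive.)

2, 3, 4

Evaluate at each i in [0,4]:
  i=0: ✗ (fails at j=0)
  i=1: ✗ (fails at j=1)
  i=2: ✓ (all of [2,4])
  i=3: ✓ (all of [3,5])
  i=4: ✓ (all of [4,6])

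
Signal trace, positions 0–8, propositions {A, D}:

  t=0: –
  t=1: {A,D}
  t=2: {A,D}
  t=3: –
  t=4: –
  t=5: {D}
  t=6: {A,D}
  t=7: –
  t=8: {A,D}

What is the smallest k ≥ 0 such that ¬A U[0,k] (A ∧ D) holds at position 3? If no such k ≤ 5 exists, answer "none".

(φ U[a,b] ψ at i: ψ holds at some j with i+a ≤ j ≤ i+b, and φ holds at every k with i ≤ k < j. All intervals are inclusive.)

Need earliest j ≥ 3 with (A ∧ D), and ¬A at every k in [3,j-1].
  j=3: rhs fails.
  j=4: rhs fails.
  j=5: rhs fails.
  j=6: rhs holds; lhs holds on [3,5]. k = 3.

3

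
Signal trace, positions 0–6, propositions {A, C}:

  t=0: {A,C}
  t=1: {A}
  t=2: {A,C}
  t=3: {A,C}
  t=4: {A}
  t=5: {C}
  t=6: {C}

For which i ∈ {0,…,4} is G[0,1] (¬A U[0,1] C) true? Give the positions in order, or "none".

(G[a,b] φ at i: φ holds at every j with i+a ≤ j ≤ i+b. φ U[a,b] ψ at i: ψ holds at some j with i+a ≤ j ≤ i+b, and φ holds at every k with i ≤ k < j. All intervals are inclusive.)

Evaluate at each i in [0,4]:
  i=0: ✗ (fails at j=1)
  i=1: ✗ (fails at j=1)
  i=2: ✓ (all of [2,3])
  i=3: ✗ (fails at j=4)
  i=4: ✗ (fails at j=4)

2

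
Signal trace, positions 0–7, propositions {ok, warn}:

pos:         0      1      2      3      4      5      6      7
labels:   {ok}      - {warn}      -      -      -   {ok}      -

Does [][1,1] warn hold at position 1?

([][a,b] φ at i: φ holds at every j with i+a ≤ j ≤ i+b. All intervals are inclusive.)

Check warn at every j in [2,2]:
  j=2: true
All positions satisfy it → formula holds.

Holds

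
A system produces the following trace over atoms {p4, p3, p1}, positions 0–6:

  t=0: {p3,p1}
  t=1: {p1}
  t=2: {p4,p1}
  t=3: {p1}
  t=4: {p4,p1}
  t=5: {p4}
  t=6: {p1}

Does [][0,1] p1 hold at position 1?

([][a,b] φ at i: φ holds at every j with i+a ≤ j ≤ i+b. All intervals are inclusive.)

Holds

Check p1 at every j in [1,2]:
  j=1: true
  j=2: true
All positions satisfy it → formula holds.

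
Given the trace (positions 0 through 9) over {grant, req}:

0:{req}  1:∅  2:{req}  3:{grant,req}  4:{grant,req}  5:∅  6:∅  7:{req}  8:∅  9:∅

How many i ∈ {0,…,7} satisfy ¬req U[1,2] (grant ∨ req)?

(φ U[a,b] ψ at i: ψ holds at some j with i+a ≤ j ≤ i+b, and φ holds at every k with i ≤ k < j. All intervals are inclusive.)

Evaluate at each i in [0,7]:
  i=0: ✗ (lhs fails at k=0 before rhs at j=2)
  i=1: ✓ (rhs at j=2; lhs holds on [1,1])
  i=2: ✗ (lhs fails at k=2 before rhs at j=3)
  i=3: ✗ (lhs fails at k=3 before rhs at j=4)
  i=4: ✗ (no rhs in [5,6])
  i=5: ✓ (rhs at j=7; lhs holds on [5,6])
  i=6: ✓ (rhs at j=7; lhs holds on [6,6])
  i=7: ✗ (no rhs in [8,9])
Positions where it holds: {1, 5, 6} → 3.

3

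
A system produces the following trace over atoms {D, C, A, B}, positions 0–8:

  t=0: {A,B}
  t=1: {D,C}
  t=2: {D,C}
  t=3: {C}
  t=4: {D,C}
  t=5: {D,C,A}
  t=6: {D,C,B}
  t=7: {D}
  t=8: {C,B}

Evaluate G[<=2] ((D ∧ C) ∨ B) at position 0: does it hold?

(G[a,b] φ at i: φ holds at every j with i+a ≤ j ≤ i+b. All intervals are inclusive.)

Check ((D ∧ C) ∨ B) at every j in [0,2]:
  j=0: true
  j=1: true
  j=2: true
All positions satisfy it → formula holds.

Yes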